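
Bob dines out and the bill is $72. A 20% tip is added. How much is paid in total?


Calculate the tip:
20% of $72 = $14.40
Add tip to meal cost:
$72 + $14.40 = $86.40

$86.40


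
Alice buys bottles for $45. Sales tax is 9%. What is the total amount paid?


Calculate the tax:
9% of $45 = $4.05
Add tax to price:
$45 + $4.05 = $49.05

$49.05


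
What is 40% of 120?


Convert percentage to decimal:
40% = 0.4
Multiply:
120 x 0.4 = 48

48


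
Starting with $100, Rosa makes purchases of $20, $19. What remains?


Add up expenses:
$20 + $19 = $39
Subtract from budget:
$100 - $39 = $61

$61


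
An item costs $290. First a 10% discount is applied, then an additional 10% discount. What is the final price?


First discount:
10% of $290 = $29
Price after first discount:
$290 - $29 = $261
Second discount:
10% of $261 = $26.10
Final price:
$261 - $26.10 = $234.90

$234.90


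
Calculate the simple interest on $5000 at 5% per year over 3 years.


Use the formula I = P x R x T / 100
P x R x T = 5000 x 5 x 3 = 75000
I = 75000 / 100 = $750

$750


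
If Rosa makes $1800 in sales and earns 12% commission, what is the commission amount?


Convert rate to decimal:
12% = 0.12
Multiply by sales:
$1800 x 0.12 = $216

$216


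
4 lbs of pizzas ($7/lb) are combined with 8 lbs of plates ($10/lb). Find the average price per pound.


Cost of pizzas:
4 x $7 = $28
Cost of plates:
8 x $10 = $80
Total cost: $28 + $80 = $108
Total weight: 12 lbs
Average: $108 / 12 = $9/lb

$9/lb


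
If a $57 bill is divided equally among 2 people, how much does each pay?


Total bill: $57
Number of people: 2
Each pays: $57 / 2 = $28.50

$28.50


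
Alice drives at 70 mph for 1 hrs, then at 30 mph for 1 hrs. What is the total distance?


Leg 1 distance:
70 x 1 = 70 miles
Leg 2 distance:
30 x 1 = 30 miles
Total distance:
70 + 30 = 100 miles

100 miles


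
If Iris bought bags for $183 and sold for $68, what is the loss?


Selling price = $68
Cost price = $183
Loss = cost price - selling price:
Loss = $183 - $68 = $115

$115


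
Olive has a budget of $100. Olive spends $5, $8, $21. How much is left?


Add up expenses:
$5 + $8 + $21 = $34
Subtract from budget:
$100 - $34 = $66

$66


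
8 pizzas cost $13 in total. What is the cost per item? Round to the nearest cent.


Total cost: $13
Number of items: 8
Unit price: $13 / 8 = $1.625 ≈ $1.63

$1.63


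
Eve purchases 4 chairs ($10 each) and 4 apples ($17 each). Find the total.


Cost of chairs:
4 x $10 = $40
Cost of apples:
4 x $17 = $68
Add both:
$40 + $68 = $108

$108


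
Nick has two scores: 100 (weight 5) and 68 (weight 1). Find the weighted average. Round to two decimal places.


Weighted sum:
5 x 100 + 1 x 68 = 568
Total weight:
5 + 1 = 6
Weighted average:
568 / 6 = 94.6666... ≈ 94.67

94.67


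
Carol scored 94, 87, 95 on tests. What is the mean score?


Add the scores:
94 + 87 + 95 = 276
Divide by the number of tests:
276 / 3 = 92

92


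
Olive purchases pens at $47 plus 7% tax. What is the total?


Calculate the tax:
7% of $47 = $3.29
Add tax to price:
$47 + $3.29 = $50.29

$50.29


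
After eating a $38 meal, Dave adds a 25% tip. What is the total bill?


Calculate the tip:
25% of $38 = $9.50
Add tip to meal cost:
$38 + $9.50 = $47.50

$47.50


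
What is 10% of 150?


Convert percentage to decimal:
10% = 0.1
Multiply:
150 x 0.1 = 15

15


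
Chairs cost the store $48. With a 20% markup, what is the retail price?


Calculate the markup amount:
20% of $48 = $9.60
Add to cost:
$48 + $9.60 = $57.60

$57.60


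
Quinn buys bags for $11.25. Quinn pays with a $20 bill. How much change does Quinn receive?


Start with the amount paid:
$20
Subtract the price:
$20 - $11.25 = $8.75

$8.75


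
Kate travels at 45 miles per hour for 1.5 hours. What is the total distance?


Use the formula: distance = speed x time
Speed = 45 mph, Time = 1.5 hours
45 x 1.5 = 67.5 miles

67.5 miles


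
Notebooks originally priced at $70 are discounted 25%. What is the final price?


Calculate the discount amount:
25% of $70 = $17.50
Subtract from original:
$70 - $17.50 = $52.50

$52.50


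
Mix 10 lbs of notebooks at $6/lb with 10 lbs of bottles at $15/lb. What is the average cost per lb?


Cost of notebooks:
10 x $6 = $60
Cost of bottles:
10 x $15 = $150
Total cost: $60 + $150 = $210
Total weight: 20 lbs
Average: $210 / 20 = $10.50/lb

$10.50/lb


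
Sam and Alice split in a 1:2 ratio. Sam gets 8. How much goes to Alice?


Find the multiplier:
8 / 1 = 8
Apply to Alice's share:
2 x 8 = 16

16


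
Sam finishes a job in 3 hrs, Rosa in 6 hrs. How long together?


Sam's rate: 1/3 of the job per hour
Rosa's rate: 1/6 of the job per hour
Combined rate: 1/3 + 1/6 = 1/2 per hour
Time = 1 / (1/2) = 2 hours

2 hours


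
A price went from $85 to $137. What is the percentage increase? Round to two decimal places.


Find the absolute change:
|137 - 85| = 52
Divide by original and multiply by 100:
52 / 85 x 100 = 61.1764...% ≈ 61.18%

61.18%


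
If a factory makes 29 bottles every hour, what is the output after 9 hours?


Production rate: 29 bottles per hour
Time: 9 hours
Total: 29 x 9 = 261 bottles

261 bottles


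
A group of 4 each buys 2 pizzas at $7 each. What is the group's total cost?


Cost per person:
2 x $7 = $14
Group total:
4 x $14 = $56

$56


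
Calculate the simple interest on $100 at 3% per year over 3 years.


Use the formula I = P x R x T / 100
P x R x T = 100 x 3 x 3 = 900
I = 900 / 100 = $9

$9


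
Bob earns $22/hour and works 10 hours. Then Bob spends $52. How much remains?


Calculate earnings:
10 x $22 = $220
Subtract spending:
$220 - $52 = $168

$168


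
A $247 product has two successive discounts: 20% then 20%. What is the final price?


First discount:
20% of $247 = $49.40
Price after first discount:
$247 - $49.40 = $197.60
Second discount:
20% of $197.60 = $39.52
Final price:
$197.60 - $39.52 = $158.08

$158.08


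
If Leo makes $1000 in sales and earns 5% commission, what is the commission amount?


Convert rate to decimal:
5% = 0.05
Multiply by sales:
$1000 x 0.05 = $50

$50


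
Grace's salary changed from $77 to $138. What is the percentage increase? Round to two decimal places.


Find the absolute change:
|138 - 77| = 61
Divide by original and multiply by 100:
61 / 77 x 100 = 79.2207...% ≈ 79.22%

79.22%


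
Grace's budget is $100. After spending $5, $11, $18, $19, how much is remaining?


Add up expenses:
$5 + $11 + $18 + $19 = $53
Subtract from budget:
$100 - $53 = $47

$47


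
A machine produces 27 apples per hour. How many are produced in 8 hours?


Production rate: 27 apples per hour
Time: 8 hours
Total: 27 x 8 = 216 apples

216 apples


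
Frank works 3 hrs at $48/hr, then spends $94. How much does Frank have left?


Calculate earnings:
3 x $48 = $144
Subtract spending:
$144 - $94 = $50

$50


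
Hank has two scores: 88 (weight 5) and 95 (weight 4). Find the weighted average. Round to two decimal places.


Weighted sum:
5 x 88 + 4 x 95 = 820
Total weight:
5 + 4 = 9
Weighted average:
820 / 9 = 91.1111... ≈ 91.11

91.11


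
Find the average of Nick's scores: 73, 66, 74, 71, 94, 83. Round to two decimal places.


Add the scores:
73 + 66 + 74 + 71 + 94 + 83 = 461
Divide by the number of tests:
461 / 6 = 76.8333... ≈ 76.83

76.83


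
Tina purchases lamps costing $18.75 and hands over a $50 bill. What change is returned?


Start with the amount paid:
$50
Subtract the price:
$50 - $18.75 = $31.25

$31.25


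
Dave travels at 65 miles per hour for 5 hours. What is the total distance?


Use the formula: distance = speed x time
Speed = 65 mph, Time = 5 hours
65 x 5 = 325 miles

325 miles


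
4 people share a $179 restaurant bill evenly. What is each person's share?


Total bill: $179
Number of people: 4
Each pays: $179 / 4 = $44.75

$44.75


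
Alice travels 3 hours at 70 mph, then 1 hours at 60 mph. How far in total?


Leg 1 distance:
70 x 3 = 210 miles
Leg 2 distance:
60 x 1 = 60 miles
Total distance:
210 + 60 = 270 miles

270 miles


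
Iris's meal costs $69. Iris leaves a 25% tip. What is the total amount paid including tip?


Calculate the tip:
25% of $69 = $17.25
Add tip to meal cost:
$69 + $17.25 = $86.25

$86.25


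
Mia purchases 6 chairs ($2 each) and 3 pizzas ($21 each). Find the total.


Cost of chairs:
6 x $2 = $12
Cost of pizzas:
3 x $21 = $63
Add both:
$12 + $63 = $75

$75


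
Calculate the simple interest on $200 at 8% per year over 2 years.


Use the formula I = P x R x T / 100
P x R x T = 200 x 8 x 2 = 3200
I = 3200 / 100 = $32

$32


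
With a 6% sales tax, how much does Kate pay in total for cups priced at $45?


Calculate the tax:
6% of $45 = $2.70
Add tax to price:
$45 + $2.70 = $47.70

$47.70


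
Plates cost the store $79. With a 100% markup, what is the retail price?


Calculate the markup amount:
100% of $79 = $79
Add to cost:
$79 + $79 = $158

$158


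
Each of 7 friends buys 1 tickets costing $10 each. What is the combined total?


Cost per person:
1 x $10 = $10
Group total:
7 x $10 = $70

$70


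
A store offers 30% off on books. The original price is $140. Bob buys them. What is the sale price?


Calculate the discount amount:
30% of $140 = $42
Subtract from original:
$140 - $42 = $98

$98


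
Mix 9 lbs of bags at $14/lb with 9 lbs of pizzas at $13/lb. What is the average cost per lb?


Cost of bags:
9 x $14 = $126
Cost of pizzas:
9 x $13 = $117
Total cost: $126 + $117 = $243
Total weight: 18 lbs
Average: $243 / 18 = $13.50/lb

$13.50/lb


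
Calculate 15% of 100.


Convert percentage to decimal:
15% = 0.15
Multiply:
100 x 0.15 = 15

15


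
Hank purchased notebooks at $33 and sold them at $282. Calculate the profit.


Selling price = $282
Cost price = $33
Profit = selling price - cost price:
Profit = $282 - $33 = $249

$249


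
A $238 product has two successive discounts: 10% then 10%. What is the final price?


First discount:
10% of $238 = $23.80
Price after first discount:
$238 - $23.80 = $214.20
Second discount:
10% of $214.20 = $21.42
Final price:
$214.20 - $21.42 = $192.78

$192.78


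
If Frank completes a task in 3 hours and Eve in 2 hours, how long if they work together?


Frank's rate: 1/3 of the job per hour
Eve's rate: 1/2 of the job per hour
Combined rate: 1/3 + 1/2 = 5/6 per hour
Time = 1 / (5/6) = 6/5 = 1.2 hours

1.2 hours


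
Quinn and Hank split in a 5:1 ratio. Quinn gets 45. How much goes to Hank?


Find the multiplier:
45 / 5 = 9
Apply to Hank's share:
1 x 9 = 9

9


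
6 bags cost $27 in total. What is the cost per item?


Total cost: $27
Number of items: 6
Unit price: $27 / 6 = $4.50

$4.50


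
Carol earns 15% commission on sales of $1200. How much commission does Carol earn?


Convert rate to decimal:
15% = 0.15
Multiply by sales:
$1200 x 0.15 = $180

$180


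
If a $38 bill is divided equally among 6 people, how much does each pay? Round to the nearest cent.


Total bill: $38
Number of people: 6
Each pays: $38 / 6 = $6.3333... ≈ $6.33

$6.33


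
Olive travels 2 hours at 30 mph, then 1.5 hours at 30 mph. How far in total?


Leg 1 distance:
30 x 2 = 60 miles
Leg 2 distance:
30 x 1.5 = 45 miles
Total distance:
60 + 45 = 105 miles

105 miles


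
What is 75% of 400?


Convert percentage to decimal:
75% = 0.75
Multiply:
400 x 0.75 = 300

300


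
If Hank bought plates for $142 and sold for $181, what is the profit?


Selling price = $181
Cost price = $142
Profit = selling price - cost price:
Profit = $181 - $142 = $39

$39


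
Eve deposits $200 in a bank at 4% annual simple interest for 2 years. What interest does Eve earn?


Use the formula I = P x R x T / 100
P x R x T = 200 x 4 x 2 = 1600
I = 1600 / 100 = $16

$16


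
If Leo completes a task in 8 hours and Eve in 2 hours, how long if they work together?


Leo's rate: 1/8 of the job per hour
Eve's rate: 1/2 of the job per hour
Combined rate: 1/8 + 1/2 = 5/8 per hour
Time = 1 / (5/8) = 8/5 = 1.6 hours

1.6 hours


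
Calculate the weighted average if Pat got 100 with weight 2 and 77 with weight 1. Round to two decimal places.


Weighted sum:
2 x 100 + 1 x 77 = 277
Total weight:
2 + 1 = 3
Weighted average:
277 / 3 = 92.3333... ≈ 92.33

92.33


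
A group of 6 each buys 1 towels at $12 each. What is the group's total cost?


Cost per person:
1 x $12 = $12
Group total:
6 x $12 = $72

$72


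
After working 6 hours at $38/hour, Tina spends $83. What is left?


Calculate earnings:
6 x $38 = $228
Subtract spending:
$228 - $83 = $145

$145


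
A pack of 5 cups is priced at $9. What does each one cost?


Total cost: $9
Number of items: 5
Unit price: $9 / 5 = $1.80

$1.80


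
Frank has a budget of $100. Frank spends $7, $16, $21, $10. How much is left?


Add up expenses:
$7 + $16 + $21 + $10 = $54
Subtract from budget:
$100 - $54 = $46

$46


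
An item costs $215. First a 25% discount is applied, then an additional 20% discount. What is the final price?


First discount:
25% of $215 = $53.75
Price after first discount:
$215 - $53.75 = $161.25
Second discount:
20% of $161.25 = $32.25
Final price:
$161.25 - $32.25 = $129

$129


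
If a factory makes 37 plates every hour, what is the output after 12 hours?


Production rate: 37 plates per hour
Time: 12 hours
Total: 37 x 12 = 444 plates

444 plates


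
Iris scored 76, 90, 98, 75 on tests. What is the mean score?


Add the scores:
76 + 90 + 98 + 75 = 339
Divide by the number of tests:
339 / 4 = 84.75

84.75


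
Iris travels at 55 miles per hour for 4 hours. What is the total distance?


Use the formula: distance = speed x time
Speed = 55 mph, Time = 4 hours
55 x 4 = 220 miles

220 miles


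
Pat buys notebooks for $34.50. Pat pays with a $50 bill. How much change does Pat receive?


Start with the amount paid:
$50
Subtract the price:
$50 - $34.50 = $15.50

$15.50


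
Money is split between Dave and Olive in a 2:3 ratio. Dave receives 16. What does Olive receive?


Find the multiplier:
16 / 2 = 8
Apply to Olive's share:
3 x 8 = 24

24


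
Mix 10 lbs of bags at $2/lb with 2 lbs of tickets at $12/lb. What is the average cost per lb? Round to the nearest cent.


Cost of bags:
10 x $2 = $20
Cost of tickets:
2 x $12 = $24
Total cost: $20 + $24 = $44
Total weight: 12 lbs
Average: $44 / 12 = $3.6666... ≈ $3.67/lb

$3.67/lb


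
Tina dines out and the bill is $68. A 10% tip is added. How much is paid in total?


Calculate the tip:
10% of $68 = $6.80
Add tip to meal cost:
$68 + $6.80 = $74.80

$74.80


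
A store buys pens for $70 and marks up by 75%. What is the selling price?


Calculate the markup amount:
75% of $70 = $52.50
Add to cost:
$70 + $52.50 = $122.50

$122.50


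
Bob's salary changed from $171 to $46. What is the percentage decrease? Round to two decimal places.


Find the absolute change:
|46 - 171| = 125
Divide by original and multiply by 100:
125 / 171 x 100 = 73.0994...% ≈ 73.1%

73.1%


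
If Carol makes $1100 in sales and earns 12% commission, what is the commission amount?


Convert rate to decimal:
12% = 0.12
Multiply by sales:
$1100 x 0.12 = $132

$132


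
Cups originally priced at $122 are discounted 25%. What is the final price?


Calculate the discount amount:
25% of $122 = $30.50
Subtract from original:
$122 - $30.50 = $91.50

$91.50


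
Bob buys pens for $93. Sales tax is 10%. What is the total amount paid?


Calculate the tax:
10% of $93 = $9.30
Add tax to price:
$93 + $9.30 = $102.30

$102.30


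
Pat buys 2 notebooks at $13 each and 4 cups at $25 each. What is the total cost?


Cost of notebooks:
2 x $13 = $26
Cost of cups:
4 x $25 = $100
Add both:
$26 + $100 = $126

$126


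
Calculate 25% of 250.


Convert percentage to decimal:
25% = 0.25
Multiply:
250 x 0.25 = 62.5

62.5


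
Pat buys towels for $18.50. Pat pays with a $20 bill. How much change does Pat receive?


Start with the amount paid:
$20
Subtract the price:
$20 - $18.50 = $1.50

$1.50


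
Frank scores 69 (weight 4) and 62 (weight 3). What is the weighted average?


Weighted sum:
4 x 69 + 3 x 62 = 462
Total weight:
4 + 3 = 7
Weighted average:
462 / 7 = 66

66


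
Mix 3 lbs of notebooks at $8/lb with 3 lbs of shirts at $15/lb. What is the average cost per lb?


Cost of notebooks:
3 x $8 = $24
Cost of shirts:
3 x $15 = $45
Total cost: $24 + $45 = $69
Total weight: 6 lbs
Average: $69 / 6 = $11.50/lb

$11.50/lb


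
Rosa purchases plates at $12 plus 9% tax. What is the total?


Calculate the tax:
9% of $12 = $1.08
Add tax to price:
$12 + $1.08 = $13.08

$13.08


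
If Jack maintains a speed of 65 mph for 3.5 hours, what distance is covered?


Use the formula: distance = speed x time
Speed = 65 mph, Time = 3.5 hours
65 x 3.5 = 227.5 miles

227.5 miles


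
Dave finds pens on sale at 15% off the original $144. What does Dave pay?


Calculate the discount amount:
15% of $144 = $21.60
Subtract from original:
$144 - $21.60 = $122.40

$122.40


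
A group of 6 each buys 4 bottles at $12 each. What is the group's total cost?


Cost per person:
4 x $12 = $48
Group total:
6 x $48 = $288

$288


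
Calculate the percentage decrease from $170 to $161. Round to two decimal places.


Find the absolute change:
|161 - 170| = 9
Divide by original and multiply by 100:
9 / 170 x 100 = 5.2941...% ≈ 5.29%

5.29%


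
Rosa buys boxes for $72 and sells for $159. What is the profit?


Selling price = $159
Cost price = $72
Profit = selling price - cost price:
Profit = $159 - $72 = $87

$87


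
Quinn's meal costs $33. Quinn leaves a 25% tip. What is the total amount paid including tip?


Calculate the tip:
25% of $33 = $8.25
Add tip to meal cost:
$33 + $8.25 = $41.25

$41.25


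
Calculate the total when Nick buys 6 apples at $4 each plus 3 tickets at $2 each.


Cost of apples:
6 x $4 = $24
Cost of tickets:
3 x $2 = $6
Add both:
$24 + $6 = $30

$30


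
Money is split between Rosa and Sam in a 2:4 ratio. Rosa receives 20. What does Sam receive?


Find the multiplier:
20 / 2 = 10
Apply to Sam's share:
4 x 10 = 40

40


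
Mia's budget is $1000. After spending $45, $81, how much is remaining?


Add up expenses:
$45 + $81 = $126
Subtract from budget:
$1000 - $126 = $874

$874


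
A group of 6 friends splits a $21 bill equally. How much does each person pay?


Total bill: $21
Number of people: 6
Each pays: $21 / 6 = $3.50

$3.50


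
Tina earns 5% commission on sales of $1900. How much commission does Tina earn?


Convert rate to decimal:
5% = 0.05
Multiply by sales:
$1900 x 0.05 = $95

$95


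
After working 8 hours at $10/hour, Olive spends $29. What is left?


Calculate earnings:
8 x $10 = $80
Subtract spending:
$80 - $29 = $51

$51


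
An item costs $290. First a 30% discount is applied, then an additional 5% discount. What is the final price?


First discount:
30% of $290 = $87
Price after first discount:
$290 - $87 = $203
Second discount:
5% of $203 = $10.15
Final price:
$203 - $10.15 = $192.85

$192.85


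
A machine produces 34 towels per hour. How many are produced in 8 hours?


Production rate: 34 towels per hour
Time: 8 hours
Total: 34 x 8 = 272 towels

272 towels


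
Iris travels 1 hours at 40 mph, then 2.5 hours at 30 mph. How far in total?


Leg 1 distance:
40 x 1 = 40 miles
Leg 2 distance:
30 x 2.5 = 75 miles
Total distance:
40 + 75 = 115 miles

115 miles


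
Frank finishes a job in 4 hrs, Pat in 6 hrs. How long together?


Frank's rate: 1/4 of the job per hour
Pat's rate: 1/6 of the job per hour
Combined rate: 1/4 + 1/6 = 5/12 per hour
Time = 1 / (5/12) = 12/5 = 2.4 hours

2.4 hours


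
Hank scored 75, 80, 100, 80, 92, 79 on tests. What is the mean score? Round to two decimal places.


Add the scores:
75 + 80 + 100 + 80 + 92 + 79 = 506
Divide by the number of tests:
506 / 6 = 84.3333... ≈ 84.33

84.33


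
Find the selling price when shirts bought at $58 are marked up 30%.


Calculate the markup amount:
30% of $58 = $17.40
Add to cost:
$58 + $17.40 = $75.40

$75.40


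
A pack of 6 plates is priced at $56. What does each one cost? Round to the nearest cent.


Total cost: $56
Number of items: 6
Unit price: $56 / 6 = $9.3333... ≈ $9.33

$9.33


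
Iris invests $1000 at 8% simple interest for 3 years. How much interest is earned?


Use the formula I = P x R x T / 100
P x R x T = 1000 x 8 x 3 = 24000
I = 24000 / 100 = $240

$240


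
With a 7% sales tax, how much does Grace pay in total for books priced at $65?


Calculate the tax:
7% of $65 = $4.55
Add tax to price:
$65 + $4.55 = $69.55

$69.55


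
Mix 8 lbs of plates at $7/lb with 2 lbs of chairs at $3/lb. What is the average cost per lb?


Cost of plates:
8 x $7 = $56
Cost of chairs:
2 x $3 = $6
Total cost: $56 + $6 = $62
Total weight: 10 lbs
Average: $62 / 10 = $6.20/lb

$6.20/lb


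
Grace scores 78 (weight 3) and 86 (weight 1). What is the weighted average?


Weighted sum:
3 x 78 + 1 x 86 = 320
Total weight:
3 + 1 = 4
Weighted average:
320 / 4 = 80

80


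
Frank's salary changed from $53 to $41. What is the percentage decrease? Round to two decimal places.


Find the absolute change:
|41 - 53| = 12
Divide by original and multiply by 100:
12 / 53 x 100 = 22.6415...% ≈ 22.64%

22.64%


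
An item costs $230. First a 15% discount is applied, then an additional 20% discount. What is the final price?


First discount:
15% of $230 = $34.50
Price after first discount:
$230 - $34.50 = $195.50
Second discount:
20% of $195.50 = $39.10
Final price:
$195.50 - $39.10 = $156.40

$156.40


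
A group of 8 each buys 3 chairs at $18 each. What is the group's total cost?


Cost per person:
3 x $18 = $54
Group total:
8 x $54 = $432

$432


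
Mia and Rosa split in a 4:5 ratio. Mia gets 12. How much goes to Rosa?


Find the multiplier:
12 / 4 = 3
Apply to Rosa's share:
5 x 3 = 15

15


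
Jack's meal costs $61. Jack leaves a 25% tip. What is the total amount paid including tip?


Calculate the tip:
25% of $61 = $15.25
Add tip to meal cost:
$61 + $15.25 = $76.25

$76.25


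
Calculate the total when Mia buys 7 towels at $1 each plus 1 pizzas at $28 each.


Cost of towels:
7 x $1 = $7
Cost of pizzas:
1 x $28 = $28
Add both:
$7 + $28 = $35

$35


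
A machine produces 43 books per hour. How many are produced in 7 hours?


Production rate: 43 books per hour
Time: 7 hours
Total: 43 x 7 = 301 books

301 books


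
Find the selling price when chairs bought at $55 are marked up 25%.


Calculate the markup amount:
25% of $55 = $13.75
Add to cost:
$55 + $13.75 = $68.75

$68.75


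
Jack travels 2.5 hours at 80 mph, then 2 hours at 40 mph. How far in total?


Leg 1 distance:
80 x 2.5 = 200 miles
Leg 2 distance:
40 x 2 = 80 miles
Total distance:
200 + 80 = 280 miles

280 miles


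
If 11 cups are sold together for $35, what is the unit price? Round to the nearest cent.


Total cost: $35
Number of items: 11
Unit price: $35 / 11 = $3.1818... ≈ $3.18

$3.18


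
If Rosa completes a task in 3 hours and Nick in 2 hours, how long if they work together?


Rosa's rate: 1/3 of the job per hour
Nick's rate: 1/2 of the job per hour
Combined rate: 1/3 + 1/2 = 5/6 per hour
Time = 1 / (5/6) = 6/5 = 1.2 hours

1.2 hours


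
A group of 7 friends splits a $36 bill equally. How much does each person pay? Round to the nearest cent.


Total bill: $36
Number of people: 7
Each pays: $36 / 7 = $5.1428... ≈ $5.14

$5.14


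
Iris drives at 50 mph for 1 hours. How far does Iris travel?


Use the formula: distance = speed x time
Speed = 50 mph, Time = 1 hours
50 x 1 = 50 miles

50 miles


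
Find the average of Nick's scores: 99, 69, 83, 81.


Add the scores:
99 + 69 + 83 + 81 = 332
Divide by the number of tests:
332 / 4 = 83

83


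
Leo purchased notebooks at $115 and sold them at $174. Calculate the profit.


Selling price = $174
Cost price = $115
Profit = selling price - cost price:
Profit = $174 - $115 = $59

$59


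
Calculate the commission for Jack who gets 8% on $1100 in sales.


Convert rate to decimal:
8% = 0.08
Multiply by sales:
$1100 x 0.08 = $88

$88


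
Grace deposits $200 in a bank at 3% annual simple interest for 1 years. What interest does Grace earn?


Use the formula I = P x R x T / 100
P x R x T = 200 x 3 x 1 = 600
I = 600 / 100 = $6

$6


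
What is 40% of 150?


Convert percentage to decimal:
40% = 0.4
Multiply:
150 x 0.4 = 60

60


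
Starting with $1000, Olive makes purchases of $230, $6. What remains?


Add up expenses:
$230 + $6 = $236
Subtract from budget:
$1000 - $236 = $764

$764


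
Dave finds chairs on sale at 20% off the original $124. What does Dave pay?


Calculate the discount amount:
20% of $124 = $24.80
Subtract from original:
$124 - $24.80 = $99.20

$99.20


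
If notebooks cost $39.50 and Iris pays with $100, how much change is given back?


Start with the amount paid:
$100
Subtract the price:
$100 - $39.50 = $60.50

$60.50


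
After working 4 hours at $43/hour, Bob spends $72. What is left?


Calculate earnings:
4 x $43 = $172
Subtract spending:
$172 - $72 = $100

$100


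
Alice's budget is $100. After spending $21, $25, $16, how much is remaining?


Add up expenses:
$21 + $25 + $16 = $62
Subtract from budget:
$100 - $62 = $38

$38


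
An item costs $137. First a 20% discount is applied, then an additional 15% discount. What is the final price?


First discount:
20% of $137 = $27.40
Price after first discount:
$137 - $27.40 = $109.60
Second discount:
15% of $109.60 = $16.44
Final price:
$109.60 - $16.44 = $93.16

$93.16


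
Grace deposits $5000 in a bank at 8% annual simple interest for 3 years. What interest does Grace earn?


Use the formula I = P x R x T / 100
P x R x T = 5000 x 8 x 3 = 120000
I = 120000 / 100 = $1200

$1200


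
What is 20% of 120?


Convert percentage to decimal:
20% = 0.2
Multiply:
120 x 0.2 = 24

24


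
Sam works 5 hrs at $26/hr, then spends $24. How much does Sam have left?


Calculate earnings:
5 x $26 = $130
Subtract spending:
$130 - $24 = $106

$106


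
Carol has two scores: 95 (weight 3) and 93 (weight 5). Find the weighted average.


Weighted sum:
3 x 95 + 5 x 93 = 750
Total weight:
3 + 5 = 8
Weighted average:
750 / 8 = 93.75

93.75


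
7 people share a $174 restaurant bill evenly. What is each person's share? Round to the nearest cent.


Total bill: $174
Number of people: 7
Each pays: $174 / 7 = $24.8571... ≈ $24.86

$24.86


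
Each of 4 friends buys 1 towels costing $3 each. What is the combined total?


Cost per person:
1 x $3 = $3
Group total:
4 x $3 = $12

$12


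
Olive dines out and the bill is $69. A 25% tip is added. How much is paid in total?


Calculate the tip:
25% of $69 = $17.25
Add tip to meal cost:
$69 + $17.25 = $86.25

$86.25


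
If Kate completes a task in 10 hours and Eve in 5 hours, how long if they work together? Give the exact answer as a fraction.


Kate's rate: 1/10 of the job per hour
Eve's rate: 1/5 of the job per hour
Combined rate: 1/10 + 1/5 = 3/10 per hour
Time = 1 / (3/10) = 10/3 hours (≈ 3.33 hours)

10/3 hours


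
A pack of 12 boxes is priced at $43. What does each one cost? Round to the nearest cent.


Total cost: $43
Number of items: 12
Unit price: $43 / 12 = $3.5833... ≈ $3.58

$3.58


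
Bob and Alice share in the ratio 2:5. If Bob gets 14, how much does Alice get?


Find the multiplier:
14 / 2 = 7
Apply to Alice's share:
5 x 7 = 35

35


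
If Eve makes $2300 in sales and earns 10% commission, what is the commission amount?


Convert rate to decimal:
10% = 0.1
Multiply by sales:
$2300 x 0.1 = $230

$230


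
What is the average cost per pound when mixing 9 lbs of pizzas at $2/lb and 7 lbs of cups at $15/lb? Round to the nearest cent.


Cost of pizzas:
9 x $2 = $18
Cost of cups:
7 x $15 = $105
Total cost: $18 + $105 = $123
Total weight: 16 lbs
Average: $123 / 16 = $7.6875 ≈ $7.69/lb

$7.69/lb


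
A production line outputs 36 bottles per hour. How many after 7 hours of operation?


Production rate: 36 bottles per hour
Time: 7 hours
Total: 36 x 7 = 252 bottles

252 bottles


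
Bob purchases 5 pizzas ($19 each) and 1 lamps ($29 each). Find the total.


Cost of pizzas:
5 x $19 = $95
Cost of lamps:
1 x $29 = $29
Add both:
$95 + $29 = $124

$124


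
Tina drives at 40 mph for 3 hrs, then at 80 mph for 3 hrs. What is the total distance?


Leg 1 distance:
40 x 3 = 120 miles
Leg 2 distance:
80 x 3 = 240 miles
Total distance:
120 + 240 = 360 miles

360 miles


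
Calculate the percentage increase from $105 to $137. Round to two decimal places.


Find the absolute change:
|137 - 105| = 32
Divide by original and multiply by 100:
32 / 105 x 100 = 30.4761...% ≈ 30.48%

30.48%


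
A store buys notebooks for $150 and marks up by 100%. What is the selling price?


Calculate the markup amount:
100% of $150 = $150
Add to cost:
$150 + $150 = $300

$300


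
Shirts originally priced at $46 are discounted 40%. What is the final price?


Calculate the discount amount:
40% of $46 = $18.40
Subtract from original:
$46 - $18.40 = $27.60

$27.60


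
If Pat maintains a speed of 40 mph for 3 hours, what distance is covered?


Use the formula: distance = speed x time
Speed = 40 mph, Time = 3 hours
40 x 3 = 120 miles

120 miles


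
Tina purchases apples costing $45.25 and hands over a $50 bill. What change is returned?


Start with the amount paid:
$50
Subtract the price:
$50 - $45.25 = $4.75

$4.75


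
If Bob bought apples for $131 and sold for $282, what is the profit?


Selling price = $282
Cost price = $131
Profit = selling price - cost price:
Profit = $282 - $131 = $151

$151


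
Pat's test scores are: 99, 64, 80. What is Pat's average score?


Add the scores:
99 + 64 + 80 = 243
Divide by the number of tests:
243 / 3 = 81

81


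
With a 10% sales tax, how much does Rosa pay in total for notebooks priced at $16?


Calculate the tax:
10% of $16 = $1.60
Add tax to price:
$16 + $1.60 = $17.60

$17.60


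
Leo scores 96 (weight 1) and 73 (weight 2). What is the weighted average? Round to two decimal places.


Weighted sum:
1 x 96 + 2 x 73 = 242
Total weight:
1 + 2 = 3
Weighted average:
242 / 3 = 80.6666... ≈ 80.67

80.67


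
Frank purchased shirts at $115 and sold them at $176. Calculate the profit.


Selling price = $176
Cost price = $115
Profit = selling price - cost price:
Profit = $176 - $115 = $61

$61


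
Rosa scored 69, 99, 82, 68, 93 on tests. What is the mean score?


Add the scores:
69 + 99 + 82 + 68 + 93 = 411
Divide by the number of tests:
411 / 5 = 82.2

82.2


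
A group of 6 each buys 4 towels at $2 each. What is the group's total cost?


Cost per person:
4 x $2 = $8
Group total:
6 x $8 = $48

$48


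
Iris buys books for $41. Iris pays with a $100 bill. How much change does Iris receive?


Start with the amount paid:
$100
Subtract the price:
$100 - $41 = $59

$59


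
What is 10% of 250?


Convert percentage to decimal:
10% = 0.1
Multiply:
250 x 0.1 = 25

25


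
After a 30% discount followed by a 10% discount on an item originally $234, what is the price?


First discount:
30% of $234 = $70.20
Price after first discount:
$234 - $70.20 = $163.80
Second discount:
10% of $163.80 = $16.38
Final price:
$163.80 - $16.38 = $147.42

$147.42


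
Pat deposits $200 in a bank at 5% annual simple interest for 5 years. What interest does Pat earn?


Use the formula I = P x R x T / 100
P x R x T = 200 x 5 x 5 = 5000
I = 5000 / 100 = $50

$50


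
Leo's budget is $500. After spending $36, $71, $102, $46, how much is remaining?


Add up expenses:
$36 + $71 + $102 + $46 = $255
Subtract from budget:
$500 - $255 = $245

$245


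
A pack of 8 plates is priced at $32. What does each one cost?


Total cost: $32
Number of items: 8
Unit price: $32 / 8 = $4

$4


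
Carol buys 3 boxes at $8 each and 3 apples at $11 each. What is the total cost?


Cost of boxes:
3 x $8 = $24
Cost of apples:
3 x $11 = $33
Add both:
$24 + $33 = $57

$57


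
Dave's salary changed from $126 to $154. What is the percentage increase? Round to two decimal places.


Find the absolute change:
|154 - 126| = 28
Divide by original and multiply by 100:
28 / 126 x 100 = 22.2222...% ≈ 22.22%

22.22%


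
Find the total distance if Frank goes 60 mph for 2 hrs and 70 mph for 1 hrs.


Leg 1 distance:
60 x 2 = 120 miles
Leg 2 distance:
70 x 1 = 70 miles
Total distance:
120 + 70 = 190 miles

190 miles


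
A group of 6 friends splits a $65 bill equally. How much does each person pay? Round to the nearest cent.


Total bill: $65
Number of people: 6
Each pays: $65 / 6 = $10.8333... ≈ $10.83

$10.83


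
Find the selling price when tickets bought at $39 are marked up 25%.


Calculate the markup amount:
25% of $39 = $9.75
Add to cost:
$39 + $9.75 = $48.75

$48.75


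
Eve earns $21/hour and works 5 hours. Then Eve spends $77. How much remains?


Calculate earnings:
5 x $21 = $105
Subtract spending:
$105 - $77 = $28

$28


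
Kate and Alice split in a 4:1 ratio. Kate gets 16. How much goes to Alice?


Find the multiplier:
16 / 4 = 4
Apply to Alice's share:
1 x 4 = 4

4


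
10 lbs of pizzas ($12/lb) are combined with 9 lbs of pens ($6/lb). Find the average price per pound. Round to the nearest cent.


Cost of pizzas:
10 x $12 = $120
Cost of pens:
9 x $6 = $54
Total cost: $120 + $54 = $174
Total weight: 19 lbs
Average: $174 / 19 = $9.1578... ≈ $9.16/lb

$9.16/lb


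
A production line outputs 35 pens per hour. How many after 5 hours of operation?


Production rate: 35 pens per hour
Time: 5 hours
Total: 35 x 5 = 175 pens

175 pens


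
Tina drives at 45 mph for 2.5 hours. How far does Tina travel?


Use the formula: distance = speed x time
Speed = 45 mph, Time = 2.5 hours
45 x 2.5 = 112.5 miles

112.5 miles


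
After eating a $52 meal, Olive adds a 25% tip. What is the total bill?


Calculate the tip:
25% of $52 = $13
Add tip to meal cost:
$52 + $13 = $65

$65


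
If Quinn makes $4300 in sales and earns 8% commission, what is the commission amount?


Convert rate to decimal:
8% = 0.08
Multiply by sales:
$4300 x 0.08 = $344

$344


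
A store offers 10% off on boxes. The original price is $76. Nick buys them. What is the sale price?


Calculate the discount amount:
10% of $76 = $7.60
Subtract from original:
$76 - $7.60 = $68.40

$68.40


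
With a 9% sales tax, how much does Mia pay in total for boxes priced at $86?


Calculate the tax:
9% of $86 = $7.74
Add tax to price:
$86 + $7.74 = $93.74

$93.74


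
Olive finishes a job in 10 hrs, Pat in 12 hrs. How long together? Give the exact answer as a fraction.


Olive's rate: 1/10 of the job per hour
Pat's rate: 1/12 of the job per hour
Combined rate: 1/10 + 1/12 = 11/60 per hour
Time = 1 / (11/60) = 60/11 hours (≈ 5.45 hours)

60/11 hours


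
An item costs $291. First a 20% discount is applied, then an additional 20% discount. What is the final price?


First discount:
20% of $291 = $58.20
Price after first discount:
$291 - $58.20 = $232.80
Second discount:
20% of $232.80 = $46.56
Final price:
$232.80 - $46.56 = $186.24

$186.24


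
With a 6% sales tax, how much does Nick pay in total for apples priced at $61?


Calculate the tax:
6% of $61 = $3.66
Add tax to price:
$61 + $3.66 = $64.66

$64.66


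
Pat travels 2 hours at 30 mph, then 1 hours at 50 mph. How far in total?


Leg 1 distance:
30 x 2 = 60 miles
Leg 2 distance:
50 x 1 = 50 miles
Total distance:
60 + 50 = 110 miles

110 miles


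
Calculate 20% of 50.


Convert percentage to decimal:
20% = 0.2
Multiply:
50 x 0.2 = 10

10


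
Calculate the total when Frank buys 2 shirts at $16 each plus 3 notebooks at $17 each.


Cost of shirts:
2 x $16 = $32
Cost of notebooks:
3 x $17 = $51
Add both:
$32 + $51 = $83

$83


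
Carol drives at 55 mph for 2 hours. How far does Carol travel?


Use the formula: distance = speed x time
Speed = 55 mph, Time = 2 hours
55 x 2 = 110 miles

110 miles


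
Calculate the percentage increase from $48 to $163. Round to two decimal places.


Find the absolute change:
|163 - 48| = 115
Divide by original and multiply by 100:
115 / 48 x 100 = 239.5833...% ≈ 239.58%

239.58%


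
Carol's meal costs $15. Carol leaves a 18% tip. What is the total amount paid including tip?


Calculate the tip:
18% of $15 = $2.70
Add tip to meal cost:
$15 + $2.70 = $17.70

$17.70


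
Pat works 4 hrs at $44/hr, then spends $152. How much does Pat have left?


Calculate earnings:
4 x $44 = $176
Subtract spending:
$176 - $152 = $24

$24


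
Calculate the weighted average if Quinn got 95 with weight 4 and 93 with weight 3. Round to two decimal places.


Weighted sum:
4 x 95 + 3 x 93 = 659
Total weight:
4 + 3 = 7
Weighted average:
659 / 7 = 94.1428... ≈ 94.14

94.14


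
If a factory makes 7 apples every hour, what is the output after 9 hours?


Production rate: 7 apples per hour
Time: 9 hours
Total: 7 x 9 = 63 apples

63 apples


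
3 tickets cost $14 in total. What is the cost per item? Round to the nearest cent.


Total cost: $14
Number of items: 3
Unit price: $14 / 3 = $4.6666... ≈ $4.67

$4.67


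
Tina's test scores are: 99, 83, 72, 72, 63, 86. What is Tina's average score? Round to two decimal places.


Add the scores:
99 + 83 + 72 + 72 + 63 + 86 = 475
Divide by the number of tests:
475 / 6 = 79.1666... ≈ 79.17

79.17


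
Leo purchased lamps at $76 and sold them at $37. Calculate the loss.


Selling price = $37
Cost price = $76
Loss = cost price - selling price:
Loss = $76 - $37 = $39

$39


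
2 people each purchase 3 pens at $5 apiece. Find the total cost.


Cost per person:
3 x $5 = $15
Group total:
2 x $15 = $30

$30


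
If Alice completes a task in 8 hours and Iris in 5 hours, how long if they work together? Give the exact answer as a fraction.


Alice's rate: 1/8 of the job per hour
Iris's rate: 1/5 of the job per hour
Combined rate: 1/8 + 1/5 = 13/40 per hour
Time = 1 / (13/40) = 40/13 hours (≈ 3.08 hours)

40/13 hours


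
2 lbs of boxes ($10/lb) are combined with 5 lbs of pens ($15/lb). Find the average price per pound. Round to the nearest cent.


Cost of boxes:
2 x $10 = $20
Cost of pens:
5 x $15 = $75
Total cost: $20 + $75 = $95
Total weight: 7 lbs
Average: $95 / 7 = $13.5714... ≈ $13.57/lb

$13.57/lb


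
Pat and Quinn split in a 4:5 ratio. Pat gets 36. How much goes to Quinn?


Find the multiplier:
36 / 4 = 9
Apply to Quinn's share:
5 x 9 = 45

45


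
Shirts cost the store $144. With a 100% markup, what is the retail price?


Calculate the markup amount:
100% of $144 = $144
Add to cost:
$144 + $144 = $288

$288


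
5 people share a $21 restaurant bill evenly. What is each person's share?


Total bill: $21
Number of people: 5
Each pays: $21 / 5 = $4.20

$4.20


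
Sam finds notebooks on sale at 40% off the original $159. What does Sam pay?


Calculate the discount amount:
40% of $159 = $63.60
Subtract from original:
$159 - $63.60 = $95.40

$95.40


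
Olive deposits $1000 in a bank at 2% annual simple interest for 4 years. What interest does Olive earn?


Use the formula I = P x R x T / 100
P x R x T = 1000 x 2 x 4 = 8000
I = 8000 / 100 = $80

$80
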